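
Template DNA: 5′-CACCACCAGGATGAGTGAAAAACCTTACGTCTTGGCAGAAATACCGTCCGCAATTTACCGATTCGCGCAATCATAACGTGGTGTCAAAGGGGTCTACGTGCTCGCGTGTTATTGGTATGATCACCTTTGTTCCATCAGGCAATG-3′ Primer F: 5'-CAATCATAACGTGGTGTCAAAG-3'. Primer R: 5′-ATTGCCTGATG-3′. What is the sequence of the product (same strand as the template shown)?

5'-CAATCATAACGTGGTGTCAAAGGGGTCTACGTGCTCGCGTGTTATTGGTATGATCACCTTTGTTCCATCAGGCAAT-3'

The forward primer matches the template at positions 68–89.
Reverse complement of the reverse primer: CATCAGGCAAT. This occurs on the top strand at positions 133–143.
The product is the template from position 68 through 143 (76 bp).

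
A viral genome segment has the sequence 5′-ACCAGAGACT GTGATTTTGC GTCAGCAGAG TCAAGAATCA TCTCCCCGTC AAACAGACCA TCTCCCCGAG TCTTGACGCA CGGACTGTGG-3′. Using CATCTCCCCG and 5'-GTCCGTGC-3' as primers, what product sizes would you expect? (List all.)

The forward primer CATCTCCCCG matches the top strand at positions 39–48, 59–68.
The reverse primer's reverse complement is GCACGGAC, matching at positions 78–85.
Each forward site pairs with the reverse site to give a product ending at position 85: sizes 47, 27 bp.

47 bp, 27 bp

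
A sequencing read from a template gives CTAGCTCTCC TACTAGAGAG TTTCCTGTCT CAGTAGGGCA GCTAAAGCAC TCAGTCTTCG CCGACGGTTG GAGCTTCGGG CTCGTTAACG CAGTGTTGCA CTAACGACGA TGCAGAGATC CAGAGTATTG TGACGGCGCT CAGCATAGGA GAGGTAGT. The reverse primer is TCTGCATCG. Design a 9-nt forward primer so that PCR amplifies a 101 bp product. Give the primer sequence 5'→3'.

The reverse primer's reverse complement CGATGCAGA matches the template at positions 108–116, so the product ends at position 116.
A 101 bp product then starts at position 116 − 101 + 1 = 16.
The forward primer is identical to the top strand there: GAGAGTTTC.

5'-GAGAGTTTC-3'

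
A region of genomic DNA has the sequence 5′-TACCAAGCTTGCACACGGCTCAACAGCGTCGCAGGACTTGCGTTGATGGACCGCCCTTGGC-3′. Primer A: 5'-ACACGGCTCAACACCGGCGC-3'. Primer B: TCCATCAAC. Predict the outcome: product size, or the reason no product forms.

Primer A (ACACGGCTCAACACCGGCGC) does not match the top strand, and its reverse complement GCGCCGGTGTTGAGCCGTGT does not match either.
With no annealing site for primer A, no amplification occurs.

No product — primer A has no binding site in the template.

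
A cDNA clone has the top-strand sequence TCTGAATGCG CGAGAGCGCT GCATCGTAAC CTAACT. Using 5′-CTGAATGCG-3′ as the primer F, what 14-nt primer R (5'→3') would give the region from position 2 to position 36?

5'-AGTTAGGTTACGAT-3'

The product's 3' end on the top strand is position 36.
The reverse primer anneals to the top strand over positions 23–36, i.e. to ATCGTAACCTAACT.
Its sequence written 5'→3' is the reverse complement: AGTTAGGTTACGAT.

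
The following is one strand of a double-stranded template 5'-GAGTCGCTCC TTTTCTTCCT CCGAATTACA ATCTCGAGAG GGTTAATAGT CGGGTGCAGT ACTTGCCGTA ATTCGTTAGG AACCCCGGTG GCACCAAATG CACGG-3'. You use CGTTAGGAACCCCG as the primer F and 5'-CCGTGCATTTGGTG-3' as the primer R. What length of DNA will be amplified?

The forward primer matches the template at positions 74–87.
Taking the reverse complement of CCGTGCATTTGGTG gives CACCAAATGCACGG, found at positions 92–105 on the template; the primer anneals here to the top strand with its 3' end pointing upstream.
The product runs from position 74 to position 105, so its length is 105 − 74 + 1 = 32 bp.

32 bp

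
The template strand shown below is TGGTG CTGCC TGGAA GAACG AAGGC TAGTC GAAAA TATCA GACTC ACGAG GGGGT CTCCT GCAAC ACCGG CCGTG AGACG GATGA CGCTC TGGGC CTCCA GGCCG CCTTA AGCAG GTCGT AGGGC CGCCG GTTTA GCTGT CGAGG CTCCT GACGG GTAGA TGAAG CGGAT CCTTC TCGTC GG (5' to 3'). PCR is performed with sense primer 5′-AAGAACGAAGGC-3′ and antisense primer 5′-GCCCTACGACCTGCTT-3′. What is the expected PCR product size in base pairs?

112 bp

Forward primer AAGAACGAAGGC is found on the top strand at positions 14–25.
Reverse complement of the reverse primer: AAGCAGGTCGTAGGGC. This occurs on the top strand at positions 110–125.
The product runs from position 14 to position 125, so its length is 125 − 14 + 1 = 112 bp.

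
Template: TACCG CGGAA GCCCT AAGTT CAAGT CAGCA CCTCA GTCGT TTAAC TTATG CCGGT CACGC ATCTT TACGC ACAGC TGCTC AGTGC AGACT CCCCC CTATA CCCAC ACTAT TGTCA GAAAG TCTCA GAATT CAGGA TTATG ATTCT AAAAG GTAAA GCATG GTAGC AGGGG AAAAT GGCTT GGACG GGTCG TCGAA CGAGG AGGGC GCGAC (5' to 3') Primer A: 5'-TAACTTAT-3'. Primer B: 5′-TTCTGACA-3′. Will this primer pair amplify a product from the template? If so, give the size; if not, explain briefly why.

Yes — a 77 bp product.

Primer A (TAACTTAT) matches the top strand at positions 42–49; it acts as a forward primer.
Primer B's reverse complement is TGTCAGAA, matching the top strand at positions 111–118; it acts as a reverse primer.
The 3' ends face each other across positions 42–118, giving a 77 bp product.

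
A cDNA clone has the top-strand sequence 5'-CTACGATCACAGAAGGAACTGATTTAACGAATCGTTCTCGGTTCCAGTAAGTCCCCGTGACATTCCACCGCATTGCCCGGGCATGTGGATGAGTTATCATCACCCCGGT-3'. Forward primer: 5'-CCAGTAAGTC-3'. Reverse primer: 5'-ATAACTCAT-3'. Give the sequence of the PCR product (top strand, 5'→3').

5'-CCAGTAAGTCCCCGTGACATTCCACCGCATTGCCCGGGCATGTGGATGAGTTAT-3'

The forward primer matches the template at positions 44–53.
Taking the reverse complement of ATAACTCAT gives ATGAGTTAT, found at positions 89–97 on the template; the primer anneals here to the top strand with its 3' end pointing upstream.
The product is the template from position 44 through 97 (54 bp).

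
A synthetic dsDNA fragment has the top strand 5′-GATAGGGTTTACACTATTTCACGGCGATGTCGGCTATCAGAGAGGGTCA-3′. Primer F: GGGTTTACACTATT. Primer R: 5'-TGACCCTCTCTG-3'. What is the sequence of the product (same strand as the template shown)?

Forward primer GGGTTTACACTATT is found on the top strand at positions 5–18.
Reverse complement of the reverse primer: CAGAGAGGGTCA. This occurs on the top strand at positions 38–49.
The product is the template from position 5 through 49 (45 bp).

5'-GGGTTTACACTATTTCACGGCGATGTCGGCTATCAGAGAGGGTCA-3'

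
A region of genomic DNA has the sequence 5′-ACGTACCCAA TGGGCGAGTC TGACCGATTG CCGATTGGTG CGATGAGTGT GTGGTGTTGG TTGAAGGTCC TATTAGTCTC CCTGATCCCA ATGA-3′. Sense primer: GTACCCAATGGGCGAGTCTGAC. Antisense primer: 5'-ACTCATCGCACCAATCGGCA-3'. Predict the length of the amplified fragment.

46 bp

Forward primer GTACCCAATGGGCGAGTCTGAC is found on the top strand at positions 3–24.
Taking the reverse complement of ACTCATCGCACCAATCGGCA gives TGCCGATTGGTGCGATGAGT, found at positions 29–48 on the template; the primer anneals here to the top strand with its 3' end pointing upstream.
The product runs from position 3 to position 48, so its length is 48 − 3 + 1 = 46 bp.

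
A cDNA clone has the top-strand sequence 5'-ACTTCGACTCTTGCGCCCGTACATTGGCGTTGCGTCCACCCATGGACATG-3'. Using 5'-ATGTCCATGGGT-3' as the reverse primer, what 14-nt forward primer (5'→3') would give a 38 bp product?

The reverse primer's reverse complement ACCCATGGACAT matches the template at positions 38–49, so the product ends at position 49.
A 38 bp product then starts at position 49 − 38 + 1 = 12.
The forward primer is identical to the top strand there: TGCGCCCGTACATT.

5'-TGCGCCCGTACATT-3'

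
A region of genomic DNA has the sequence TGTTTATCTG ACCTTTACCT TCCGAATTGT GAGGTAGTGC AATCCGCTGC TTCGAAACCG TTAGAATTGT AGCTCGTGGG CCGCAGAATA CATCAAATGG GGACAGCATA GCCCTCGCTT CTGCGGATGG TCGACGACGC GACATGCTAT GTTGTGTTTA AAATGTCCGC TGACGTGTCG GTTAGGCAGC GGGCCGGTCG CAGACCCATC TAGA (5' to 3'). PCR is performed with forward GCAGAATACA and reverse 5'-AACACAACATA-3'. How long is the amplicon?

The forward primer matches the template at positions 83–92.
The reverse primer's reverse complement is TATGTTGTGTT, which matches the template at positions 148–158.
Product length = (reverse-primer end) − (forward-primer start) + 1 = 158 − 83 + 1 = 76 bp.

76 bp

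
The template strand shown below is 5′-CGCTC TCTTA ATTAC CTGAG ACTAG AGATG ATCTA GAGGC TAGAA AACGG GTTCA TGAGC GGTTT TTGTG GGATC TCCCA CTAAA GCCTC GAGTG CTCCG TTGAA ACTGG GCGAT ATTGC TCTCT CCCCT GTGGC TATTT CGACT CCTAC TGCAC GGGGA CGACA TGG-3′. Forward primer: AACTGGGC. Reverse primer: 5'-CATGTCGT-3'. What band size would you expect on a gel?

63 bp

Forward primer AACTGGGC is found on the top strand at positions 105–112.
The reverse primer's reverse complement is ACGACATG, which matches the template at positions 160–167.
The product runs from position 105 to position 167, so its length is 167 − 105 + 1 = 63 bp.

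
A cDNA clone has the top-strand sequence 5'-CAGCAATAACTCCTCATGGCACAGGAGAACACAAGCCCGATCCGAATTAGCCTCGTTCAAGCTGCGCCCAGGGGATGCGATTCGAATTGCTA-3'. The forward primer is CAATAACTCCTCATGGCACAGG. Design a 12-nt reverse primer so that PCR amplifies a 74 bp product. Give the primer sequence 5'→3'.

5'-CATCCCCTGGGC-3'

The forward primer binds at positions 4–25, so a 74 bp product ends at position 4 + 74 − 1 = 77.
The reverse primer anneals to the top strand over positions 66–77, i.e. to GCCCAGGGGATG.
Its sequence written 5'→3' is the reverse complement: CATCCCCTGGGC.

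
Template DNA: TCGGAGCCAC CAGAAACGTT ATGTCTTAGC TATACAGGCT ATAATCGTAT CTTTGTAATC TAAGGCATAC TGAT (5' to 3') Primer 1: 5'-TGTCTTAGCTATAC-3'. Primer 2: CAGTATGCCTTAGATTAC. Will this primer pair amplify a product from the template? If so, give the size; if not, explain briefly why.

Primer 1 (TGTCTTAGCTATAC) matches the top strand at positions 22–35; it acts as a forward primer.
Primer 2's reverse complement is GTAATCTAAGGCATACTG, matching the top strand at positions 55–72; it acts as a reverse primer.
The 3' ends face each other across positions 22–72, giving a 51 bp product.

Yes — a 51 bp product.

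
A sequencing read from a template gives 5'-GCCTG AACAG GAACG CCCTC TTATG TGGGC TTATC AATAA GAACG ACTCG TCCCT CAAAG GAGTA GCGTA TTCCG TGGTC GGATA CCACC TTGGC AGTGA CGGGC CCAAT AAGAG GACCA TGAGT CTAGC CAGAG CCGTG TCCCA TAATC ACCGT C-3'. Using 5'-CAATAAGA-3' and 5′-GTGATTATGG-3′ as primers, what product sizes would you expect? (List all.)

The forward primer CAATAAGA matches the top strand at positions 35–42, 107–114.
The reverse primer's reverse complement is CCATAATCAC, matching at positions 143–152.
Each forward site pairs with the reverse site to give a product ending at position 152: sizes 118, 46 bp.

118 bp, 46 bp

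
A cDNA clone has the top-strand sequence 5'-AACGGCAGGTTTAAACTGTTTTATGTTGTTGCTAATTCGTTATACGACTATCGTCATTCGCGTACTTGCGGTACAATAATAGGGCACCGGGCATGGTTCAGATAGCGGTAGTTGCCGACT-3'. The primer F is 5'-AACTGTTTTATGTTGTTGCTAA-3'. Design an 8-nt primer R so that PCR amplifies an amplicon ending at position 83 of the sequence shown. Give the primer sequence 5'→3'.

5'-CCTATTAT-3'

The forward primer binds at positions 14–35; the product's 3' end on the top strand is position 83.
The reverse primer anneals to the top strand over positions 76–83, i.e. to ATAATAGG.
Its sequence written 5'→3' is the reverse complement: CCTATTAT.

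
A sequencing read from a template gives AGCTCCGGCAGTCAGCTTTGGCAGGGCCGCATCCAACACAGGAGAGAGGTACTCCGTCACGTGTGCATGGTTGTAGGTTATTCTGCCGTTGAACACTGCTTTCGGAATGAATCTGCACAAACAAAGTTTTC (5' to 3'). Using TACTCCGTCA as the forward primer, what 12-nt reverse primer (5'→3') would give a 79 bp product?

5'-AACTTTGTTTGT-3'

The forward primer binds at positions 50–59, so a 79 bp product ends at position 50 + 79 − 1 = 128.
The reverse primer anneals to the top strand over positions 117–128, i.e. to ACAAACAAAGTT.
Its sequence written 5'→3' is the reverse complement: AACTTTGTTTGT.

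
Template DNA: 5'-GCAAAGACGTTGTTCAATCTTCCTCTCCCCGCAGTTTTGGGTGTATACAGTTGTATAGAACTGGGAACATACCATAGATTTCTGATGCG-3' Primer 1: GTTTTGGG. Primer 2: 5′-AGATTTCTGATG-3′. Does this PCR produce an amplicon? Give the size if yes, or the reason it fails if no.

Primer 1 (GTTTTGGG) matches the top strand at positions 34–41 (3' end points downstream).
Primer 2 (AGATTTCTGATG) also matches the top strand directly, at positions 76–87 — its reverse complement CATCAGAAATCT is not present.
Both primers anneal to the bottom strand with 3' ends pointing the same way, so neither can prime synthesis back toward the other.

No product — both primers anneal to the same strand and extend in the same direction.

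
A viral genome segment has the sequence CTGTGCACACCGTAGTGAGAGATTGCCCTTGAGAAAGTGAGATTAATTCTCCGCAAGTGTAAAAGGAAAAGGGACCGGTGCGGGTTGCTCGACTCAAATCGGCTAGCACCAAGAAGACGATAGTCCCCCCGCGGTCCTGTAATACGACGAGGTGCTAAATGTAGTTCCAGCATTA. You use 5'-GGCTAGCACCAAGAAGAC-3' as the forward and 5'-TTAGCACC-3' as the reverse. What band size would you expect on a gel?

58 bp

Forward primer GGCTAGCACCAAGAAGAC is found on the top strand at positions 101–118.
Reverse complement of the reverse primer: GGTGCTAA. This occurs on the top strand at positions 151–158.
Amplicon spans positions 101–158: 58 bp.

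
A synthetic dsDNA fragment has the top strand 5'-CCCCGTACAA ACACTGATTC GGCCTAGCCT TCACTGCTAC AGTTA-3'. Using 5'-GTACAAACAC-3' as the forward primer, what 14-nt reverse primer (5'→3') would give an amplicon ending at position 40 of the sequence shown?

5'-GTAGCAGTGAAGGC-3'

The forward primer binds at positions 5–14; the product's 3' end on the top strand is position 40.
The reverse primer anneals to the top strand over positions 27–40, i.e. to GCCTTCACTGCTAC.
Its sequence written 5'→3' is the reverse complement: GTAGCAGTGAAGGC.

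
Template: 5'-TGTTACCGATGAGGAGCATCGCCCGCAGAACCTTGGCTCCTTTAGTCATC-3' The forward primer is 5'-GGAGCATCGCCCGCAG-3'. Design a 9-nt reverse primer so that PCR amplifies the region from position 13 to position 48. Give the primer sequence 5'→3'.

5'-TGACTAAAG-3'

The product's 3' end on the top strand is position 48.
The reverse primer anneals to the top strand over positions 40–48, i.e. to CTTTAGTCA.
Its sequence written 5'→3' is the reverse complement: TGACTAAAG.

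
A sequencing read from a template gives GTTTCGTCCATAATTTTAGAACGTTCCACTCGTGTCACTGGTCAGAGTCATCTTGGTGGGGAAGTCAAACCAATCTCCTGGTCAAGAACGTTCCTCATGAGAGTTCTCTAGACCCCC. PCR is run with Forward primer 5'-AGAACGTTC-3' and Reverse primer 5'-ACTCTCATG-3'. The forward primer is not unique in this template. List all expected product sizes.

The forward primer AGAACGTTC matches the top strand at positions 18–26, 85–93.
The reverse primer's reverse complement is CATGAGAGT, matching at positions 96–104.
Each forward site pairs with the reverse site to give a product ending at position 104: sizes 87, 20 bp.

87 bp, 20 bp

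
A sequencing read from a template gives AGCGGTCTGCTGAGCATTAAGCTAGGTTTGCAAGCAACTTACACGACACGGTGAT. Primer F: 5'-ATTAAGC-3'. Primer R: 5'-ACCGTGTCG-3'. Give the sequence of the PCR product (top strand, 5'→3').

The forward primer matches the template at positions 16–22.
The reverse primer's reverse complement is CGACACGGT, which matches the template at positions 44–52.
The product is the template from position 16 through 52 (37 bp).

5'-ATTAAGCTAGGTTTGCAAGCAACTTACACGACACGGT-3'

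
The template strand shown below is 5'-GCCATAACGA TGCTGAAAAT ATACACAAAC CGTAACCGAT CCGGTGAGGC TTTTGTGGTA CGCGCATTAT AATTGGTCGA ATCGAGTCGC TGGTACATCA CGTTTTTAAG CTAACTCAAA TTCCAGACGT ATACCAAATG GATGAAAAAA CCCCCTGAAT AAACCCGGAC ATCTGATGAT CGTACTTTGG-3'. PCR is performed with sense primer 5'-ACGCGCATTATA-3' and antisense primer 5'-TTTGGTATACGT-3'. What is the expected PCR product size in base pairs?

79 bp

Forward primer ACGCGCATTATA is found on the top strand at positions 60–71.
Taking the reverse complement of TTTGGTATACGT gives ACGTATACCAAA, found at positions 127–138 on the template; the primer anneals here to the top strand with its 3' end pointing upstream.
Product length = (reverse-primer end) − (forward-primer start) + 1 = 138 − 60 + 1 = 79 bp.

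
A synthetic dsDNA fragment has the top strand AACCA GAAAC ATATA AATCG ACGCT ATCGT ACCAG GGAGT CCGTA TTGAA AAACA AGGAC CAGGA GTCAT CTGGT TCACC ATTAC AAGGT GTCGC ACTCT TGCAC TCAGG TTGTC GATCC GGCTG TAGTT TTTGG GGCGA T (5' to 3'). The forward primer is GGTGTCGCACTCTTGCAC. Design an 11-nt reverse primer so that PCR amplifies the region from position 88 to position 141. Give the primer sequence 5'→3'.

5'-ATCGCCCCAAA-3'

The product's 3' end on the top strand is position 141.
The reverse primer anneals to the top strand over positions 131–141, i.e. to TTTGGGGCGAT.
Its sequence written 5'→3' is the reverse complement: ATCGCCCCAAA.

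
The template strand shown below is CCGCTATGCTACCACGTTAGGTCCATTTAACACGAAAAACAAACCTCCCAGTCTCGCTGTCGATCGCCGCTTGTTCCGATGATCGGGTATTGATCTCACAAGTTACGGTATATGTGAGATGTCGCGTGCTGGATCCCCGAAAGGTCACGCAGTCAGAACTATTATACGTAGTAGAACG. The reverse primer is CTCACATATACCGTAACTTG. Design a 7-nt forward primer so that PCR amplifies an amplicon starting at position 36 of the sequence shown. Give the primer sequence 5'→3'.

5'-AAAACAA-3'

The reverse primer's reverse complement CAAGTTACGGTATATGTGAG matches the template at positions 99–118; the product starts at position 36.
The forward primer is identical to the top strand over positions 36–42: AAAACAA.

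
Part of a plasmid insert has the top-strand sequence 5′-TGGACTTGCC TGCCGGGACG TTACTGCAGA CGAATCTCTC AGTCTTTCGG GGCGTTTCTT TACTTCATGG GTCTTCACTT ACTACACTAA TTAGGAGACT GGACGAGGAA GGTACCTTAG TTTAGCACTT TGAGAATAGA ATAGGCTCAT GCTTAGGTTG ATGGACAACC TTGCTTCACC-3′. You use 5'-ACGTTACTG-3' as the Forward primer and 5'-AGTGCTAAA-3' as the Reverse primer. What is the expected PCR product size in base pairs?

Scanning the template, ACGTTACTG occurs at positions 18–26; this primer anneals to the bottom strand there with its 3' end pointing downstream.
Taking the reverse complement of AGTGCTAAA gives TTTAGCACT, found at positions 121–129 on the template; the primer anneals here to the top strand with its 3' end pointing upstream.
Amplicon spans positions 18–129: 112 bp.

112 bp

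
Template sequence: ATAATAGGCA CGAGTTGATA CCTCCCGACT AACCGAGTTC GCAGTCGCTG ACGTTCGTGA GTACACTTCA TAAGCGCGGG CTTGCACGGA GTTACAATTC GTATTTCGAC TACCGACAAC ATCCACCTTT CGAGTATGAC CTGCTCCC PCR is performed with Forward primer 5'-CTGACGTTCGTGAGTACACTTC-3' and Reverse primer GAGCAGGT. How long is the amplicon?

The forward primer matches the template at positions 48–69.
Taking the reverse complement of GAGCAGGT gives ACCTGCTC, found at positions 139–146 on the template; the primer anneals here to the top strand with its 3' end pointing upstream.
Amplicon spans positions 48–146: 99 bp.

99 bp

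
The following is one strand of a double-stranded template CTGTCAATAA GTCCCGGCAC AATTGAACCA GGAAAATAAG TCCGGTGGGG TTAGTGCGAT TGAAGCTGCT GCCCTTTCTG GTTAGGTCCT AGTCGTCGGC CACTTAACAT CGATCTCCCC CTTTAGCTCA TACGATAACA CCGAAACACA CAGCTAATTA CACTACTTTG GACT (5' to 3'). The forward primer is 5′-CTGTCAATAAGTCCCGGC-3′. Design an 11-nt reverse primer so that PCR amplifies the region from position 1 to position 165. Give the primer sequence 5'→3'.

5'-TAGTGTAATTA-3'

The product's 3' end on the top strand is position 165.
The reverse primer anneals to the top strand over positions 155–165, i.e. to TAATTACACTA.
Its sequence written 5'→3' is the reverse complement: TAGTGTAATTA.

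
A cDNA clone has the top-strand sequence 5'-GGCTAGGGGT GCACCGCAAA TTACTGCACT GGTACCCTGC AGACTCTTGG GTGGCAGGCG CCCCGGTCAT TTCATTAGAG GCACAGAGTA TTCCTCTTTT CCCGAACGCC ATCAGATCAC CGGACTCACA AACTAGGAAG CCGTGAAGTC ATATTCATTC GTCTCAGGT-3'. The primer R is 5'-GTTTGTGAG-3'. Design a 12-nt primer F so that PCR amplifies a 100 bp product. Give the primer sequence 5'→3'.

The reverse primer's reverse complement CTCACAAAC matches the template at positions 125–133, so the product ends at position 133.
A 100 bp product then starts at position 133 − 100 + 1 = 34.
The forward primer is identical to the top strand there: ACCCTGCAGACT.

5'-ACCCTGCAGACT-3'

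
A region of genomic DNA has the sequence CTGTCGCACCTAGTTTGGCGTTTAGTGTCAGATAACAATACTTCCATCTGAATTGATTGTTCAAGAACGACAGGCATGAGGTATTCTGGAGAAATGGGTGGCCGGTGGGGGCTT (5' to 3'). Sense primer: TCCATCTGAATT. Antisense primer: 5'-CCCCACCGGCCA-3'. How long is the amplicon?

68 bp

The forward primer matches the template at positions 43–54.
The reverse primer's reverse complement is TGGCCGGTGGGG, which matches the template at positions 99–110.
Product length = (reverse-primer end) − (forward-primer start) + 1 = 110 − 43 + 1 = 68 bp.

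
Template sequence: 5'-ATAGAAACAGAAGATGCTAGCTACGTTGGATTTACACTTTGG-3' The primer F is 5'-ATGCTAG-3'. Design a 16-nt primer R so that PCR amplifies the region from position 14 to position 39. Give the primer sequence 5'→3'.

The product's 3' end on the top strand is position 39.
The reverse primer anneals to the top strand over positions 24–39, i.e. to CGTTGGATTTACACTT.
Its sequence written 5'→3' is the reverse complement: AAGTGTAAATCCAACG.

5'-AAGTGTAAATCCAACG-3'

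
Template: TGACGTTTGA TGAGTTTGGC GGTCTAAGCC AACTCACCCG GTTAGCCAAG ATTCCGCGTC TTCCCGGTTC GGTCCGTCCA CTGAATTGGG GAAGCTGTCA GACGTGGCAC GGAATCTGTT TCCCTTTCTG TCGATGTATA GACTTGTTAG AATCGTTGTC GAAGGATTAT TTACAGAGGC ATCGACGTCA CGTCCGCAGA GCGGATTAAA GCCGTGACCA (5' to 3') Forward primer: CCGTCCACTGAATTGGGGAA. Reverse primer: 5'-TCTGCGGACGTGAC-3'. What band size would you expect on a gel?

Scanning the template, CCGTCCACTGAATTGGGGAA occurs at positions 74–93; this primer anneals to the bottom strand there with its 3' end pointing downstream.
Taking the reverse complement of TCTGCGGACGTGAC gives GTCACGTCCGCAGA, found at positions 187–200 on the template; the primer anneals here to the top strand with its 3' end pointing upstream.
Amplicon spans positions 74–200: 127 bp.

127 bp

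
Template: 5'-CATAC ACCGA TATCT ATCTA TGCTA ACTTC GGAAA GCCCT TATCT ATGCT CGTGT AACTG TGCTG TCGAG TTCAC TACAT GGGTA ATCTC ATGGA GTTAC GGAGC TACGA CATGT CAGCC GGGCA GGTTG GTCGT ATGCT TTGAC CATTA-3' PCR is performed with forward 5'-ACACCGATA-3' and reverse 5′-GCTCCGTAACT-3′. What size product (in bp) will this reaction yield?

Forward primer ACACCGATA is found on the top strand at positions 4–12.
The reverse primer's reverse complement is AGTTACGGAGC, which matches the template at positions 95–105.
Product length = (reverse-primer end) − (forward-primer start) + 1 = 105 − 4 + 1 = 102 bp.

102 bp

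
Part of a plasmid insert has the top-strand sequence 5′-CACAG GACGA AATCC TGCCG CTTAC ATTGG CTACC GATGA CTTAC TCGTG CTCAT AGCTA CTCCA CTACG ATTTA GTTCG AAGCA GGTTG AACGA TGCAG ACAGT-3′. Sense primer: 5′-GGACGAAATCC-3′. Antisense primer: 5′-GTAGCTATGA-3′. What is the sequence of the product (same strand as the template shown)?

Forward primer GGACGAAATCC is found on the top strand at positions 5–15.
Reverse complement of the reverse primer: TCATAGCTAC. This occurs on the top strand at positions 52–61.
The product is the template from position 5 through 61 (57 bp).

5'-GGACGAAATCCTGCCGCTTACATTGGCTACCGATGACTTACTCGTGCTCATAGCTAC-3'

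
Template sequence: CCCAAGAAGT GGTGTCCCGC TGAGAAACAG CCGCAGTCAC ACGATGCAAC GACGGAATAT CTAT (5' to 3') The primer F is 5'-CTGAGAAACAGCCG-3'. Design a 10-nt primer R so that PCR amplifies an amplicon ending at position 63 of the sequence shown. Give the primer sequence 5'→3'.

5'-TAGATATTCC-3'

The forward primer binds at positions 20–33; the product's 3' end on the top strand is position 63.
The reverse primer anneals to the top strand over positions 54–63, i.e. to GGAATATCTA.
Its sequence written 5'→3' is the reverse complement: TAGATATTCC.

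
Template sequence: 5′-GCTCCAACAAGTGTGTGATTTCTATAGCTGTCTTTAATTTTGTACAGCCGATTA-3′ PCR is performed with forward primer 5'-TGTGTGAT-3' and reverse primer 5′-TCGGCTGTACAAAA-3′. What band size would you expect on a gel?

40 bp

Forward primer TGTGTGAT is found on the top strand at positions 12–19.
The reverse primer's reverse complement is TTTTGTACAGCCGA, which matches the template at positions 38–51.
The product runs from position 12 to position 51, so its length is 51 − 12 + 1 = 40 bp.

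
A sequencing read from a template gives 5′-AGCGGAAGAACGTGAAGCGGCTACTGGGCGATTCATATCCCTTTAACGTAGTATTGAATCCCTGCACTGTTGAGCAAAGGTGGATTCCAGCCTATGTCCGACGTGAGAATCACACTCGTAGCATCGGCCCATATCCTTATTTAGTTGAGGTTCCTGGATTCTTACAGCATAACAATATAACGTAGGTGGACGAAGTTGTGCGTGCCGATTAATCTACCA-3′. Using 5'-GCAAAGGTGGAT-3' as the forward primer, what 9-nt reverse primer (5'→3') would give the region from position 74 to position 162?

The product's 3' end on the top strand is position 162.
The reverse primer anneals to the top strand over positions 154–162, i.e. to CTGGATTCT.
Its sequence written 5'→3' is the reverse complement: AGAATCCAG.

5'-AGAATCCAG-3'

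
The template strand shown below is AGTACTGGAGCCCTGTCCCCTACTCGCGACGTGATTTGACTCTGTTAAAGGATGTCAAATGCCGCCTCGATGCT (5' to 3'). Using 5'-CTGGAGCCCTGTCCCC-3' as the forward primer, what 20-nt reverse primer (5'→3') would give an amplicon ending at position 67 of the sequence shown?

5'-AGGCGGCATTTGACATCCTT-3'

The forward primer binds at positions 5–20; the product's 3' end on the top strand is position 67.
The reverse primer anneals to the top strand over positions 48–67, i.e. to AAGGATGTCAAATGCCGCCT.
Its sequence written 5'→3' is the reverse complement: AGGCGGCATTTGACATCCTT.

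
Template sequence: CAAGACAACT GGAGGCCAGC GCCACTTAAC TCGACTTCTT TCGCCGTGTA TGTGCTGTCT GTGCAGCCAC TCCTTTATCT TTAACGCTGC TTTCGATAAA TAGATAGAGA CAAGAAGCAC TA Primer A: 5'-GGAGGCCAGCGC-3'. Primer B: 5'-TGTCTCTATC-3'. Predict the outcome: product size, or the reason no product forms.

Yes — a 102 bp product.

Primer A (GGAGGCCAGCGC) matches the top strand at positions 11–22; it acts as a forward primer.
Primer B's reverse complement is GATAGAGACA, matching the top strand at positions 103–112; it acts as a reverse primer.
The 3' ends face each other across positions 11–112, giving a 102 bp product.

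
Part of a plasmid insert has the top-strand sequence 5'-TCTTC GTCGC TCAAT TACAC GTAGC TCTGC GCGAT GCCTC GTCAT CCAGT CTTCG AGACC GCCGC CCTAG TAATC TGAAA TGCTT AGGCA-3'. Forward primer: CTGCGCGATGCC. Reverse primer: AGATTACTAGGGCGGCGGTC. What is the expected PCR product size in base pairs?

Scanning the template, CTGCGCGATGCC occurs at positions 27–38; this primer anneals to the bottom strand there with its 3' end pointing downstream.
The reverse primer's reverse complement is GACCGCCGCCCTAGTAATCT, which matches the template at positions 57–76.
Amplicon spans positions 27–76: 50 bp.

50 bp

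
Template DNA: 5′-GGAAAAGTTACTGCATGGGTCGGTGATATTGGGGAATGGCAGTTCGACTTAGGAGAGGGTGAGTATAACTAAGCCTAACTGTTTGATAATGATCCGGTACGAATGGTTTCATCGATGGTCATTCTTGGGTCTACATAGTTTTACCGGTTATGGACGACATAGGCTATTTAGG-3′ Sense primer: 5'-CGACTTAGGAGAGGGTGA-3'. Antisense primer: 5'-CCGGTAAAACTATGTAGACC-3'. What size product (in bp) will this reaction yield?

103 bp

The forward primer matches the template at positions 45–62.
Taking the reverse complement of CCGGTAAAACTATGTAGACC gives GGTCTACATAGTTTTACCGG, found at positions 128–147 on the template; the primer anneals here to the top strand with its 3' end pointing upstream.
The product runs from position 45 to position 147, so its length is 147 − 45 + 1 = 103 bp.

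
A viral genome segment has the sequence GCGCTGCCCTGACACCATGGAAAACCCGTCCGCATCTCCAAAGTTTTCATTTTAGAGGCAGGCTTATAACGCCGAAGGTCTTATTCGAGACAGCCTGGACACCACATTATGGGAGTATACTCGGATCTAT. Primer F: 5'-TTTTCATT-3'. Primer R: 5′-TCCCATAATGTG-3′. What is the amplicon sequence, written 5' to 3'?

5'-TTTTCATTTTAGAGGCAGGCTTATAACGCCGAAGGTCTTATTCGAGACAGCCTGGACACCACATTATGGGA-3'

Forward primer TTTTCATT is found on the top strand at positions 44–51.
The reverse primer's reverse complement is CACATTATGGGA, which matches the template at positions 103–114.
The product is the template from position 44 through 114 (71 bp).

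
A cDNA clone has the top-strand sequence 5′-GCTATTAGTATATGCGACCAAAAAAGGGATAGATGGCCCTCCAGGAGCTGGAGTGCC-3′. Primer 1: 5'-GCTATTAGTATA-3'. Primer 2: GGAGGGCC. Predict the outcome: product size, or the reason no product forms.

Yes — a 42 bp product.

Primer 1 (GCTATTAGTATA) matches the top strand at positions 1–12; it acts as a forward primer.
Primer 2's reverse complement is GGCCCTCC, matching the top strand at positions 35–42; it acts as a reverse primer.
The 3' ends face each other across positions 1–42, giving a 42 bp product.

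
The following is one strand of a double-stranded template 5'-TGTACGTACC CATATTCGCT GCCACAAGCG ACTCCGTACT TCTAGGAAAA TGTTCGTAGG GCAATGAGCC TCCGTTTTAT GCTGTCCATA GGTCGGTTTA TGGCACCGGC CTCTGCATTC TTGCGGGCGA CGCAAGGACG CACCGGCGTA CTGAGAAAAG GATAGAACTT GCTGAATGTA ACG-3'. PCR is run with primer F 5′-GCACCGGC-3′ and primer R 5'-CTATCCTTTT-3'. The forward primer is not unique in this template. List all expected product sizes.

The forward primer GCACCGGC matches the top strand at positions 103–110, 140–147.
The reverse primer's reverse complement is AAAAGGATAG, matching at positions 156–165.
Each forward site pairs with the reverse site to give a product ending at position 165: sizes 63, 26 bp.

63 bp, 26 bp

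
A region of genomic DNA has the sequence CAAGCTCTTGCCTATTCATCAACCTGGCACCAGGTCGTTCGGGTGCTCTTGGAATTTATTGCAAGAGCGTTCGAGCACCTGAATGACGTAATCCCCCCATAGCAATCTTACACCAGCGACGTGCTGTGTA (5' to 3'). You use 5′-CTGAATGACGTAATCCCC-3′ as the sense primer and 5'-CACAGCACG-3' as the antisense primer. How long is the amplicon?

The forward primer matches the template at positions 79–96.
Taking the reverse complement of CACAGCACG gives CGTGCTGTG, found at positions 120–128 on the template; the primer anneals here to the top strand with its 3' end pointing upstream.
Product length = (reverse-primer end) − (forward-primer start) + 1 = 128 − 79 + 1 = 50 bp.

50 bp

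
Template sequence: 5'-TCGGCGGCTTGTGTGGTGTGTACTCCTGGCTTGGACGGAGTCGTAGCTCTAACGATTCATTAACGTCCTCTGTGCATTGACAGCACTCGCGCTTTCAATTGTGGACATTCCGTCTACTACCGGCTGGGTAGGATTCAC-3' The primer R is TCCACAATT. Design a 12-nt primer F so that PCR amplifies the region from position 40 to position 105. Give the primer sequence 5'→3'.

5'-GTCGTAGCTCTA-3'

The reverse primer's reverse complement AATTGTGGA matches the template at positions 97–105; the product starts at position 40.
The forward primer is identical to the top strand over positions 40–51: GTCGTAGCTCTA.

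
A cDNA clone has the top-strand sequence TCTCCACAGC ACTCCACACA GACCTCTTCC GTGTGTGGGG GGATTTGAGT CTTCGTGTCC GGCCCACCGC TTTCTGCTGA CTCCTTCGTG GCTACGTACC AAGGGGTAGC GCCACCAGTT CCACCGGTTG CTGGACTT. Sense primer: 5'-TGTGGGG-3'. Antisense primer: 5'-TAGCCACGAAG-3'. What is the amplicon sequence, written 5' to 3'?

The forward primer matches the template at positions 34–40.
Taking the reverse complement of TAGCCACGAAG gives CTTCGTGGCTA, found at positions 84–94 on the template; the primer anneals here to the top strand with its 3' end pointing upstream.
The product is the template from position 34 through 94 (61 bp).

5'-TGTGGGGGGATTTGAGTCTTCGTGTCCGGCCCACCGCTTTCTGCTGACTCCTTCGTGGCTA-3'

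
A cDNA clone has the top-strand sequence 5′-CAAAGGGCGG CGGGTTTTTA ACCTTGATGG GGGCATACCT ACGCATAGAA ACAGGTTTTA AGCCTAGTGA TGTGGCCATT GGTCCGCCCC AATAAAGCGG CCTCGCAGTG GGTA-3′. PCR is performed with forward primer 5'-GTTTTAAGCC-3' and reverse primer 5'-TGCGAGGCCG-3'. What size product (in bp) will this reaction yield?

53 bp

Forward primer GTTTTAAGCC is found on the top strand at positions 55–64.
Reverse complement of the reverse primer: CGGCCTCGCA. This occurs on the top strand at positions 98–107.
Amplicon spans positions 55–107: 53 bp.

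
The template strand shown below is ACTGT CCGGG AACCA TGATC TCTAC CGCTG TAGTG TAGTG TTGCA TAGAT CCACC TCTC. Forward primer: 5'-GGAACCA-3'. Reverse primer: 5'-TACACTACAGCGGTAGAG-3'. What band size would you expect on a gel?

29 bp

The forward primer matches the template at positions 9–15.
Taking the reverse complement of TACACTACAGCGGTAGAG gives CTCTACCGCTGTAGTGTA, found at positions 20–37 on the template; the primer anneals here to the top strand with its 3' end pointing upstream.
Amplicon spans positions 9–37: 29 bp.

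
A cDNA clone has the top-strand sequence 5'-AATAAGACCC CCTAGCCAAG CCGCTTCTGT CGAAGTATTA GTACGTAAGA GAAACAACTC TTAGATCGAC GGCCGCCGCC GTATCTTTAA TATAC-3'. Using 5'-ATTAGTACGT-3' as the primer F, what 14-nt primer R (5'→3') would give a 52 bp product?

The forward primer binds at positions 37–46, so a 52 bp product ends at position 37 + 52 − 1 = 88.
The reverse primer anneals to the top strand over positions 75–88, i.e. to GCCGCCGTATCTTT.
Its sequence written 5'→3' is the reverse complement: AAAGATACGGCGGC.

5'-AAAGATACGGCGGC-3'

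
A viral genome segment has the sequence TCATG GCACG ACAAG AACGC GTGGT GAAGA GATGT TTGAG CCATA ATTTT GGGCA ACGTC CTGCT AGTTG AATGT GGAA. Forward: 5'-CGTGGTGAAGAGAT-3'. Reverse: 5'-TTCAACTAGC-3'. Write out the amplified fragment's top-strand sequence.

Scanning the template, CGTGGTGAAGAGAT occurs at positions 20–33; this primer anneals to the bottom strand there with its 3' end pointing downstream.
Reverse complement of the reverse primer: GCTAGTTGAA. This occurs on the top strand at positions 63–72.
The product is the template from position 20 through 72 (53 bp).

5'-CGTGGTGAAGAGATGTTTGAGCCATAATTTTGGGCAACGTCCTGCTAGTTGAA-3'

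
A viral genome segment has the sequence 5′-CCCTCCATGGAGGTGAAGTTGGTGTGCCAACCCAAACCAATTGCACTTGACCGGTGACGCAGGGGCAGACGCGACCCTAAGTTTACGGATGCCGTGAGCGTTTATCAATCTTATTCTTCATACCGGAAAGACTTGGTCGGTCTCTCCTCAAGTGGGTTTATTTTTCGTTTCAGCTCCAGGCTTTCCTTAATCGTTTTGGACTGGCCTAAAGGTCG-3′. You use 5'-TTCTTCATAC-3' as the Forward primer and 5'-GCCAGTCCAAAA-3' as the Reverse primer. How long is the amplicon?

Forward primer TTCTTCATAC is found on the top strand at positions 114–123.
Taking the reverse complement of GCCAGTCCAAAA gives TTTTGGACTGGC, found at positions 194–205 on the template; the primer anneals here to the top strand with its 3' end pointing upstream.
Product length = (reverse-primer end) − (forward-primer start) + 1 = 205 − 114 + 1 = 92 bp.

92 bp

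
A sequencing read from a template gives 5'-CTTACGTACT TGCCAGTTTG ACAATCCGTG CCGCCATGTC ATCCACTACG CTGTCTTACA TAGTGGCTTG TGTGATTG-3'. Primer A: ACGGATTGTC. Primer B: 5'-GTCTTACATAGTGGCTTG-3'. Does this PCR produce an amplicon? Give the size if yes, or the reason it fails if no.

Primer A (ACGGATTGTC) has reverse complement GACAATCCGT, which matches the top strand at positions 20–29; primer A anneals to the top strand there with its 3' end pointing upstream toward position 20.
Primer B (GTCTTACATAGTGGCTTG) matches the top strand directly at positions 53–70; it anneals to the bottom strand with its 3' end pointing downstream toward position 70.
The 3' ends diverge (primer A extends toward position 1, primer B toward position 78), so the primers never converge on a shared product.

No product — the primers' 3' ends point away from each other.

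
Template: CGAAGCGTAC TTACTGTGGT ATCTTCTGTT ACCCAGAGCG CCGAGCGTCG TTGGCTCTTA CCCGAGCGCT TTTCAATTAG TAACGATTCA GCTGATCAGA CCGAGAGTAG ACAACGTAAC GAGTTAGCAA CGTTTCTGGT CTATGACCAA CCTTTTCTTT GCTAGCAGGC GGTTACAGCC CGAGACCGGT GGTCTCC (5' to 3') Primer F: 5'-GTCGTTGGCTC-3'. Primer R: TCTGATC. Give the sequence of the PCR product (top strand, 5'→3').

The forward primer matches the template at positions 47–57.
Reverse complement of the reverse primer: GATCAGA. This occurs on the top strand at positions 94–100.
The product is the template from position 47 through 100 (54 bp).

5'-GTCGTTGGCTCTTACCCGAGCGCTTTTCAATTAGTAACGATTCAGCTGATCAGA-3'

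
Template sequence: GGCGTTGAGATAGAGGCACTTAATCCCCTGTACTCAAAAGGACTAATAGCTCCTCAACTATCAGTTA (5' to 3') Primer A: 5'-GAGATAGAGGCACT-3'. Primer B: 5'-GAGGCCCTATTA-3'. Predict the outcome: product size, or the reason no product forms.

Primer B (GAGGCCCTATTA) does not match the top strand, and its reverse complement TAATAGGGCCTC does not match either.
With no annealing site for primer B, no amplification occurs.

No product — primer B has no binding site in the template.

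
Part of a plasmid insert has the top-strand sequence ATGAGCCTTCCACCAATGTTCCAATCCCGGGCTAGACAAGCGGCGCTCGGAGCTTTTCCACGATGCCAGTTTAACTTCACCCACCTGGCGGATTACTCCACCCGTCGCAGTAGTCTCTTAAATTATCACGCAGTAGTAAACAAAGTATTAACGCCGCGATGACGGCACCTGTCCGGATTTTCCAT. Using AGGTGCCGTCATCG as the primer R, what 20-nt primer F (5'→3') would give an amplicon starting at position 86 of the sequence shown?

5'-TGGCGGATTACTCCACCCGT-3'

The reverse primer's reverse complement CGATGACGGCACCT matches the template at positions 157–170; the product starts at position 86.
The forward primer is identical to the top strand over positions 86–105: TGGCGGATTACTCCACCCGT.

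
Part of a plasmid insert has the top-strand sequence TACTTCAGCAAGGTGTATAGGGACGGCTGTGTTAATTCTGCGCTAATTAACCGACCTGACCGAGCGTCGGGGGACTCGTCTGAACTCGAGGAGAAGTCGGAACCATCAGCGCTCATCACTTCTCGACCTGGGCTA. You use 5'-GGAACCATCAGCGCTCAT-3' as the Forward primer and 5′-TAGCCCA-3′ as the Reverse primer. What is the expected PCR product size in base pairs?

37 bp

The forward primer matches the template at positions 99–116.
Reverse complement of the reverse primer: TGGGCTA. This occurs on the top strand at positions 129–135.
Amplicon spans positions 99–135: 37 bp.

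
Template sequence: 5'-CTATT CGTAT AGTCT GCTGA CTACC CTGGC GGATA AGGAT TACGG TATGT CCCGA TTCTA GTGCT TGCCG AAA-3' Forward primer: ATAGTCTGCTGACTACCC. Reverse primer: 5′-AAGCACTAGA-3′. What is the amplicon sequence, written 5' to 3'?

Forward primer ATAGTCTGCTGACTACCC is found on the top strand at positions 9–26.
Reverse complement of the reverse primer: TCTAGTGCTT. This occurs on the top strand at positions 57–66.
The product is the template from position 9 through 66 (58 bp).

5'-ATAGTCTGCTGACTACCCTGGCGGATAAGGATTACGGTATGTCCCGATTCTAGTGCTT-3'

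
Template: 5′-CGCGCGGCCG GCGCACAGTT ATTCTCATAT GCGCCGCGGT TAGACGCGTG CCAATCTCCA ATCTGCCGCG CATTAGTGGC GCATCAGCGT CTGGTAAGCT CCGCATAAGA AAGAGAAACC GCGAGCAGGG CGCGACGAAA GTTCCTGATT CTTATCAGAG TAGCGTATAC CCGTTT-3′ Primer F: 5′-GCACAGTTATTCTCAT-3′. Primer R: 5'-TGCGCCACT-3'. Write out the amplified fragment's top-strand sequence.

5'-GCACAGTTATTCTCATATGCGCCGCGGTTAGACGCGTGCCAATCTCCAATCTGCCGCGCATTAGTGGCGCA-3'

Scanning the template, GCACAGTTATTCTCAT occurs at positions 13–28; this primer anneals to the bottom strand there with its 3' end pointing downstream.
The reverse primer's reverse complement is AGTGGCGCA, which matches the template at positions 75–83.
The product is the template from position 13 through 83 (71 bp).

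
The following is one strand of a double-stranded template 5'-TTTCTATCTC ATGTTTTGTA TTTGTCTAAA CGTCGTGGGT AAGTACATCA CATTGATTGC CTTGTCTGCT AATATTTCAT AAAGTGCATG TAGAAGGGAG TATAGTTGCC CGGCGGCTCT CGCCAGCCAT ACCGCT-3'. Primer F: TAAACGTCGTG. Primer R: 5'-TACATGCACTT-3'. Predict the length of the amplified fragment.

66 bp

Scanning the template, TAAACGTCGTG occurs at positions 27–37; this primer anneals to the bottom strand there with its 3' end pointing downstream.
Taking the reverse complement of TACATGCACTT gives AAGTGCATGTA, found at positions 82–92 on the template; the primer anneals here to the top strand with its 3' end pointing upstream.
The product runs from position 27 to position 92, so its length is 92 − 27 + 1 = 66 bp.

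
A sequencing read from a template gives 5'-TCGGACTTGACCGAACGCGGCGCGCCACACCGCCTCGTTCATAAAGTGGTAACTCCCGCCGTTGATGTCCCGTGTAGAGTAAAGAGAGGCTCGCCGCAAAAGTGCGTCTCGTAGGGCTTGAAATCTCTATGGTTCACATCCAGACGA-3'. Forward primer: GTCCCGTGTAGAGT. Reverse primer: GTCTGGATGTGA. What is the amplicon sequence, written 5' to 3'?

5'-GTCCCGTGTAGAGTAAAGAGAGGCTCGCCGCAAAAGTGCGTCTCGTAGGGCTTGAAATCTCTATGGTTCACATCCAGAC-3'

Forward primer GTCCCGTGTAGAGT is found on the top strand at positions 67–80.
Reverse complement of the reverse primer: TCACATCCAGAC. This occurs on the top strand at positions 134–145.
The product is the template from position 67 through 145 (79 bp).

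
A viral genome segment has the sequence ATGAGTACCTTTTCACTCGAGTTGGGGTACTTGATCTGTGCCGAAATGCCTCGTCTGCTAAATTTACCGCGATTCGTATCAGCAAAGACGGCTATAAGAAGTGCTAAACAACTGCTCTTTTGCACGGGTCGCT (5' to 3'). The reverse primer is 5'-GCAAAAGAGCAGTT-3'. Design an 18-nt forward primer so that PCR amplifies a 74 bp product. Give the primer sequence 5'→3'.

The reverse primer's reverse complement AACTGCTCTTTTGC matches the template at positions 110–123, so the product ends at position 123.
A 74 bp product then starts at position 123 − 74 + 1 = 50.
The forward primer is identical to the top strand there: CTCGTCTGCTAAATTTAC.

5'-CTCGTCTGCTAAATTTAC-3'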